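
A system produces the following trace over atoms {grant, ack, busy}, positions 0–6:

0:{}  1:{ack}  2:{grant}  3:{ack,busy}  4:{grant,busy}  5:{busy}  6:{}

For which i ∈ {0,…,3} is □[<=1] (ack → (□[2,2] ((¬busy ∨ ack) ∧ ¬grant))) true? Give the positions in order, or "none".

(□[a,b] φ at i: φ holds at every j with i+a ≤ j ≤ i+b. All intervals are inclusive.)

0, 1

Evaluate at each i in [0,3]:
  i=0: ✓ (all of [0,1])
  i=1: ✓ (all of [1,2])
  i=2: ✗ (fails at j=3)
  i=3: ✗ (fails at j=3)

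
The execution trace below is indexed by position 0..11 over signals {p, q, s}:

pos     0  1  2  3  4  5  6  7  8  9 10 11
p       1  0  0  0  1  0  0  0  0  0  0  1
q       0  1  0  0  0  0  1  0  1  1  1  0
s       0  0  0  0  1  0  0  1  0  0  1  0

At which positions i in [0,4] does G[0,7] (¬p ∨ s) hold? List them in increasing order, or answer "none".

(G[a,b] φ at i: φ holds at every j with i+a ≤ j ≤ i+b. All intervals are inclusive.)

1, 2, 3

Evaluate at each i in [0,4]:
  i=0: ✗ (fails at j=0)
  i=1: ✓ (all of [1,8])
  i=2: ✓ (all of [2,9])
  i=3: ✓ (all of [3,10])
  i=4: ✗ (fails at j=11)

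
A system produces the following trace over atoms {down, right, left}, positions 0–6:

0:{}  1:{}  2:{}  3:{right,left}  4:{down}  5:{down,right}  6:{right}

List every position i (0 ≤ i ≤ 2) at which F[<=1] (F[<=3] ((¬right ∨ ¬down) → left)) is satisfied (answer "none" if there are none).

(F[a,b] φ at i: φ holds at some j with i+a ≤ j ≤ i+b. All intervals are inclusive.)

0, 1, 2

Evaluate at each i in [0,2]:
  i=0: ✓ (witness j=0)
  i=1: ✓ (witness j=1)
  i=2: ✓ (witness j=2)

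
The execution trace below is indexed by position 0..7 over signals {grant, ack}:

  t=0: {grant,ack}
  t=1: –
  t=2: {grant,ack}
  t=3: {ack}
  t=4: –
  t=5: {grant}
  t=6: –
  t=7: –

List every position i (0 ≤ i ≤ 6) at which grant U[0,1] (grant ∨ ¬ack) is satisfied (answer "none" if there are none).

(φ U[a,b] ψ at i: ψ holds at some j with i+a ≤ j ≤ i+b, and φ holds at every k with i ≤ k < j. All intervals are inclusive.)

0, 1, 2, 4, 5, 6

Evaluate at each i in [0,6]:
  i=0: ✓ (rhs at j=0)
  i=1: ✓ (rhs at j=1)
  i=2: ✓ (rhs at j=2)
  i=3: ✗ (lhs fails at k=3 before rhs at j=4)
  i=4: ✓ (rhs at j=4)
  i=5: ✓ (rhs at j=5)
  i=6: ✓ (rhs at j=6)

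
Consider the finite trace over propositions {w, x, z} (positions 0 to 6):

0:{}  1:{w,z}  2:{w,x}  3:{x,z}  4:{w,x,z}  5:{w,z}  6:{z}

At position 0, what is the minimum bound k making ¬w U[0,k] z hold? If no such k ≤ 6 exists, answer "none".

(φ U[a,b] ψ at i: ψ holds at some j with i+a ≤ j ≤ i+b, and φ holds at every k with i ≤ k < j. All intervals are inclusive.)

Need earliest j ≥ 0 with z, and ¬w at every k in [0,j-1].
  j=0: rhs fails.
  j=1: rhs holds; lhs holds on [0,0]. k = 1.

1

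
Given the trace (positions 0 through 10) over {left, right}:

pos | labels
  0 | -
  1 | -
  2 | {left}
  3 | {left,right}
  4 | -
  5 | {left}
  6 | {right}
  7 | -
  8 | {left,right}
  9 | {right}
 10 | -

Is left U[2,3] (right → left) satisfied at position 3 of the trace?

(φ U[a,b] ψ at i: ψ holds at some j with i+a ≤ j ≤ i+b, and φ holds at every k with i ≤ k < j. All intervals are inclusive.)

Need some j in [5,6] with (right → left), and left at every k in [3,j-1].
  j=5: (right → left) holds, but left fails at k=4 → not this j.
  j=6: (right → left) false.
No j in the window works → until fails.

Does not hold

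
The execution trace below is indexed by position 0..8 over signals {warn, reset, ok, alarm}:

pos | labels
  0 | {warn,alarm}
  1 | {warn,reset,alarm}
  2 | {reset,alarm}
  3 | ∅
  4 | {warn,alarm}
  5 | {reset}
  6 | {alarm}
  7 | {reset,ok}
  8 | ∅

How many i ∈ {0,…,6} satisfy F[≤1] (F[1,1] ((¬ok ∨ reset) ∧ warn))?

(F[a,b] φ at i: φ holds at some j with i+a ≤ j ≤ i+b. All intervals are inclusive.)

Evaluate at each i in [0,6]:
  i=0: ✓ (witness j=0)
  i=1: ✗ (none in [1,2])
  i=2: ✓ (witness j=3)
  i=3: ✓ (witness j=3)
  i=4: ✗ (none in [4,5])
  i=5: ✗ (none in [5,6])
  i=6: ✗ (none in [6,7])
Positions where it holds: {0, 2, 3} → 3.

3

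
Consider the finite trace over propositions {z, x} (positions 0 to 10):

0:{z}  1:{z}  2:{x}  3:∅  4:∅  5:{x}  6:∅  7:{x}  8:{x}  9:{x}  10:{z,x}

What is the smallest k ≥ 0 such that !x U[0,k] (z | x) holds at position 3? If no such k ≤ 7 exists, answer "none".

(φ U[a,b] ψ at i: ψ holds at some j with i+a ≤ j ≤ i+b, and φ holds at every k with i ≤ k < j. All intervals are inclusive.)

2

Need earliest j ≥ 3 with (z | x), and !x at every k in [3,j-1].
  j=3: rhs fails.
  j=4: rhs fails.
  j=5: rhs holds; lhs holds on [3,4]. k = 2.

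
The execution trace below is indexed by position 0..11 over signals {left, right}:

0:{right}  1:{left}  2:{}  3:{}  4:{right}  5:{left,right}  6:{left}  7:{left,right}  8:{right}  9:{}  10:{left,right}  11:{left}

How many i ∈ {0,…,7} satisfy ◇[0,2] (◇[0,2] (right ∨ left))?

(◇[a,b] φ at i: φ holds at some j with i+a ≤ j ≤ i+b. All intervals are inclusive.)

8

Evaluate at each i in [0,7]:
  i=0: ✓ (witness j=0)
  i=1: ✓ (witness j=1)
  i=2: ✓ (witness j=2)
  i=3: ✓ (witness j=3)
  i=4: ✓ (witness j=4)
  i=5: ✓ (witness j=5)
  i=6: ✓ (witness j=6)
  i=7: ✓ (witness j=7)
Positions where it holds: {0, 1, 2, 3, 4, 5, 6, 7} → 8.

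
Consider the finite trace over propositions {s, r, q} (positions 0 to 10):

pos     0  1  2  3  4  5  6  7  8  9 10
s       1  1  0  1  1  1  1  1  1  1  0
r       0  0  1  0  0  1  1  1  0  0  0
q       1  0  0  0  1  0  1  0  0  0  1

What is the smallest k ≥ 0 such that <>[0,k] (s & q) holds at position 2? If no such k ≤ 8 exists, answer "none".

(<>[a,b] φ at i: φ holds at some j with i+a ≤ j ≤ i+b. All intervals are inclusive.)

Scan j = 2,3,… for (s & q):
  j=2: fails
  j=3: fails
  j=4: holds
First hit at j=4, so smallest k = 4-2 = 2.

2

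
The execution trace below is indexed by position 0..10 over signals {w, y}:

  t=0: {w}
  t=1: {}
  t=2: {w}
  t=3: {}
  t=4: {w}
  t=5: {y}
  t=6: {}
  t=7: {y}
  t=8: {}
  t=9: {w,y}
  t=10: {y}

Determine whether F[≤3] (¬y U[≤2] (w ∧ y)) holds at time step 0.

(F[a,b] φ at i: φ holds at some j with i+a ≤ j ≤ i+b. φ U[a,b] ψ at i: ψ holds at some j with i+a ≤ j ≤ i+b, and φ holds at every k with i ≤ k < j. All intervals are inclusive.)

Check (¬y U[≤2] (w ∧ y)) at each j in [0,3]:
  j=0: fails
  j=1: fails
  j=2: fails
  j=3: fails
No position in the window satisfies it → formula fails.

False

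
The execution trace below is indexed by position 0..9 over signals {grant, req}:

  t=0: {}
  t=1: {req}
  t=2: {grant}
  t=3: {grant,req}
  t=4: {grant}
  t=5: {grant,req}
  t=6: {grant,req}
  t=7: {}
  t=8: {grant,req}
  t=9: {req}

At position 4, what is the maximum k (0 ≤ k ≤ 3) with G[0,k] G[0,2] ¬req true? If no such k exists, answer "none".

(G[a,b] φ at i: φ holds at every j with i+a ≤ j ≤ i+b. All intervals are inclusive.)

none

G[0,2] ¬req must hold from j=4 onward; find where it first fails.
  j=4: fails → no k works.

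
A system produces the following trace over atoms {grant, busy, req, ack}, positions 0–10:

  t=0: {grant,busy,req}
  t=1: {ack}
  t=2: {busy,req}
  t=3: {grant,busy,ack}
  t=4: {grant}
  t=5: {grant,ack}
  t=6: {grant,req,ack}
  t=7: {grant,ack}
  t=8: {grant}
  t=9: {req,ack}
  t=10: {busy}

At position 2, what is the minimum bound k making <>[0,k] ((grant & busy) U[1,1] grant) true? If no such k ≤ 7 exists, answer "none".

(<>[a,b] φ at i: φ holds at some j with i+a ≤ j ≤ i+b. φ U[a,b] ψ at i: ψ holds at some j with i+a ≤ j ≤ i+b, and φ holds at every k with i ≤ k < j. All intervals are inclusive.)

1

Scan j = 2,3,… for ((grant & busy) U[1,1] grant):
  j=2: fails
  j=3: holds
First hit at j=3, so smallest k = 3-2 = 1.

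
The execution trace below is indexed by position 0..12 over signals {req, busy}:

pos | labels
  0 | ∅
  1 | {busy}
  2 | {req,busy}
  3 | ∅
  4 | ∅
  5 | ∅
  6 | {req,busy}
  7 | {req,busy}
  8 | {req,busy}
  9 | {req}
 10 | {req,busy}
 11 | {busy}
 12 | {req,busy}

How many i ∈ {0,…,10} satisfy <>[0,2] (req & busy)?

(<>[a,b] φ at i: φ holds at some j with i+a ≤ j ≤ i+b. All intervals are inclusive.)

Evaluate at each i in [0,10]:
  i=0: ✓ (witness j=2)
  i=1: ✓ (witness j=2)
  i=2: ✓ (witness j=2)
  i=3: ✗ (none in [3,5])
  i=4: ✓ (witness j=6)
  i=5: ✓ (witness j=6)
  i=6: ✓ (witness j=6)
  i=7: ✓ (witness j=7)
  i=8: ✓ (witness j=8)
  i=9: ✓ (witness j=10)
  i=10: ✓ (witness j=10)
Positions where it holds: {0, 1, 2, 4, 5, 6, 7, 8, 9, 10} → 10.

10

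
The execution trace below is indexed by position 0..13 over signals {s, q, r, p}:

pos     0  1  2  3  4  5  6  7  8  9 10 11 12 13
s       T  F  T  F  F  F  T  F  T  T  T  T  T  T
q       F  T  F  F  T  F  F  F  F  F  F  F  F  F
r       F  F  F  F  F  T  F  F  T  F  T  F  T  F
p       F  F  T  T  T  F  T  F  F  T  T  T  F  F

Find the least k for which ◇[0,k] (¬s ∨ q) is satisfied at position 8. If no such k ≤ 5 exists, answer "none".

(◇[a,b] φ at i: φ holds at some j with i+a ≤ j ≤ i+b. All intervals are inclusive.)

none

Scan j = 8,9,… for (¬s ∨ q):
  j=8: fails
  j=9: fails
  j=10: fails
  j=11: fails
  j=12: fails
  j=13: fails
No j in [8,13] satisfies it → none.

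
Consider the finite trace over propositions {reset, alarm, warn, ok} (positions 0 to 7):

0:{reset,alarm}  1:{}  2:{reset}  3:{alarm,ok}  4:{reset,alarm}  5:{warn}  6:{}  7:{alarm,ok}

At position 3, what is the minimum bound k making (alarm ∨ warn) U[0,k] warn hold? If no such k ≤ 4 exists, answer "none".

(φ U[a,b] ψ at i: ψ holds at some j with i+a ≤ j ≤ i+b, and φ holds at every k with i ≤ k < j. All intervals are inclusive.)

Need earliest j ≥ 3 with warn, and (alarm ∨ warn) at every k in [3,j-1].
  j=3: rhs fails.
  j=4: rhs fails.
  j=5: rhs holds; lhs holds on [3,4]. k = 2.

2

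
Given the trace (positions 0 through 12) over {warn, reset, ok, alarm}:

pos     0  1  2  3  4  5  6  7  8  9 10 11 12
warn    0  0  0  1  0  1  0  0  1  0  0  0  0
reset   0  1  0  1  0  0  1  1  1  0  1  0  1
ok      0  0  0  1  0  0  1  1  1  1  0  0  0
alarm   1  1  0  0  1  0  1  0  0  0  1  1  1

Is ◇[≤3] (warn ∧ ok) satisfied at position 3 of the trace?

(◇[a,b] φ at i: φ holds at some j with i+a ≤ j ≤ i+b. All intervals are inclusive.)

True

Check (warn ∧ ok) at each j in [3,6]:
  j=3: true
  j=4: false
  j=5: false
  j=6: false
Found at j=3 → formula holds.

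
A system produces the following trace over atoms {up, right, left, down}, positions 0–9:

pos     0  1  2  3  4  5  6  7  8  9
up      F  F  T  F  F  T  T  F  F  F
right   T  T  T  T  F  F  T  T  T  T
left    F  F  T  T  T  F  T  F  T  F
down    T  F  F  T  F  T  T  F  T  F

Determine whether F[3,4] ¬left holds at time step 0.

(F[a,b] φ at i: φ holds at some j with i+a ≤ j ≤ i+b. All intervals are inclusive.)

Check ¬left at each j in [3,4]:
  j=3: false
  j=4: false
No position in the window satisfies it → formula fails.

No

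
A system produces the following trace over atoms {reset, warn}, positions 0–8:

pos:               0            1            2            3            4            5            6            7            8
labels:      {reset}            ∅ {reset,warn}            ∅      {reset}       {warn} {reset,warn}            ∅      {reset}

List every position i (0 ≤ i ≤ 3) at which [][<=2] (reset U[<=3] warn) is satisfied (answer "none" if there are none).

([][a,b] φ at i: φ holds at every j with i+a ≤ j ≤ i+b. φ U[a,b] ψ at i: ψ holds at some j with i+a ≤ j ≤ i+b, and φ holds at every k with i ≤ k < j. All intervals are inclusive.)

Evaluate at each i in [0,3]:
  i=0: ✗ (fails at j=0)
  i=1: ✗ (fails at j=1)
  i=2: ✗ (fails at j=3)
  i=3: ✗ (fails at j=3)

none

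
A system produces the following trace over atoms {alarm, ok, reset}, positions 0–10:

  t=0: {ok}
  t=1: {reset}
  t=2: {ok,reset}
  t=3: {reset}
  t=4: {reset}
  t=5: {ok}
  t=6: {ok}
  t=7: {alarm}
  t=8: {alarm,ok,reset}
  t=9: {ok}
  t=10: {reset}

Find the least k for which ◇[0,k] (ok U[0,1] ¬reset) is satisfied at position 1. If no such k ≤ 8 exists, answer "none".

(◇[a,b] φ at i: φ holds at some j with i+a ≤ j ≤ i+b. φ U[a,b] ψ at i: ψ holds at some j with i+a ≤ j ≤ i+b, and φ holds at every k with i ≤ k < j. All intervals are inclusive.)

Scan j = 1,2,… for (ok U[0,1] ¬reset):
  j=1: fails
  j=2: fails
  j=3: fails
  j=4: fails
  j=5: holds
First hit at j=5, so smallest k = 5-1 = 4.

4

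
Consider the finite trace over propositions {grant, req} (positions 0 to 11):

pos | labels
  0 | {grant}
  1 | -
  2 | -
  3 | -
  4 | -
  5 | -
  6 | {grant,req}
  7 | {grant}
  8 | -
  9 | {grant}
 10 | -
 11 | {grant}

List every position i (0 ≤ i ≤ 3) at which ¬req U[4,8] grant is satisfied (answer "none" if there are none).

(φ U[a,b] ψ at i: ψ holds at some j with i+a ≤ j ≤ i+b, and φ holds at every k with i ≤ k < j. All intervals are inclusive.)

0, 1, 2

Evaluate at each i in [0,3]:
  i=0: ✓ (rhs at j=6; lhs holds on [0,5])
  i=1: ✓ (rhs at j=6; lhs holds on [1,5])
  i=2: ✓ (rhs at j=6; lhs holds on [2,5])
  i=3: ✗ (lhs fails at k=6 before rhs at j=7)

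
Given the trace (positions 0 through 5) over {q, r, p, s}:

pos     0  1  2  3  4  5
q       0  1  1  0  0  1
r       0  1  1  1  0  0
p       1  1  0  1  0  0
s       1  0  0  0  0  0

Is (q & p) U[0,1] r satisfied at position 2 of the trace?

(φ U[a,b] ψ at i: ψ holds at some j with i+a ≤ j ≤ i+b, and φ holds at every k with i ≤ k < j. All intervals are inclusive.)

Need some j in [2,3] with r, and (q & p) at every k in [2,j-1].
  j=2: r holds; no prefix to check → satisfied.

True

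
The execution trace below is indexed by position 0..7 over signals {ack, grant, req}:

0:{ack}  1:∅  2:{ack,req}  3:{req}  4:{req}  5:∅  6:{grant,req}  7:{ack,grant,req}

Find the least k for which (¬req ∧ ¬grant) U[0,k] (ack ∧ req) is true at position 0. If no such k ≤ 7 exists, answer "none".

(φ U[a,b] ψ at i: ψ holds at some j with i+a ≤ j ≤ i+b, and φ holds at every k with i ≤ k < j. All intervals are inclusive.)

2

Need earliest j ≥ 0 with (ack ∧ req), and (¬req ∧ ¬grant) at every k in [0,j-1].
  j=0: rhs fails.
  j=1: rhs fails.
  j=2: rhs holds; lhs holds on [0,1]. k = 2.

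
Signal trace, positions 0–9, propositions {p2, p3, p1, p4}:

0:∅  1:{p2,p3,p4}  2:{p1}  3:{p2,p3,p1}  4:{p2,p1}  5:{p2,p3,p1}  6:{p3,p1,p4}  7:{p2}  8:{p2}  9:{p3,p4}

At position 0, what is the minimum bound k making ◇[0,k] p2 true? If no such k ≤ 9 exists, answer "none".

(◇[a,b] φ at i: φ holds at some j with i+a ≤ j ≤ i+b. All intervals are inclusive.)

1

Scan j = 0,1,… for p2:
  j=0: fails
  j=1: holds
First hit at j=1, so smallest k = 1-0 = 1.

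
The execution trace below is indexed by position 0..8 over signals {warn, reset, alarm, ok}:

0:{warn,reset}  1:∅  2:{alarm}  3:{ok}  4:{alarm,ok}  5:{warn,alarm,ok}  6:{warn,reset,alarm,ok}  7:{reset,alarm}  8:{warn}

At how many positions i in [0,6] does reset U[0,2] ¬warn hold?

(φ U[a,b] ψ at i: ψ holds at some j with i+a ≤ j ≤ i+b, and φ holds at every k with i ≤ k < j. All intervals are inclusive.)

Evaluate at each i in [0,6]:
  i=0: ✓ (rhs at j=1; lhs holds on [0,0])
  i=1: ✓ (rhs at j=1)
  i=2: ✓ (rhs at j=2)
  i=3: ✓ (rhs at j=3)
  i=4: ✓ (rhs at j=4)
  i=5: ✗ (lhs fails at k=5 before rhs at j=7)
  i=6: ✓ (rhs at j=7; lhs holds on [6,6])
Positions where it holds: {0, 1, 2, 3, 4, 6} → 6.

6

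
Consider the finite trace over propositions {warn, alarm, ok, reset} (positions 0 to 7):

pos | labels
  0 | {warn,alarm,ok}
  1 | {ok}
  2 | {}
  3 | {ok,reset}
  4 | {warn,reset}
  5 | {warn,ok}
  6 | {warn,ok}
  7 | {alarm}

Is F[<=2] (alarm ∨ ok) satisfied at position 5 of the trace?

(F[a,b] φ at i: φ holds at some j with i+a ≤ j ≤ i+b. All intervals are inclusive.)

Check (alarm ∨ ok) at each j in [5,7]:
  j=5: true
  j=6: true
  j=7: true
Found at j=5 → formula holds.

True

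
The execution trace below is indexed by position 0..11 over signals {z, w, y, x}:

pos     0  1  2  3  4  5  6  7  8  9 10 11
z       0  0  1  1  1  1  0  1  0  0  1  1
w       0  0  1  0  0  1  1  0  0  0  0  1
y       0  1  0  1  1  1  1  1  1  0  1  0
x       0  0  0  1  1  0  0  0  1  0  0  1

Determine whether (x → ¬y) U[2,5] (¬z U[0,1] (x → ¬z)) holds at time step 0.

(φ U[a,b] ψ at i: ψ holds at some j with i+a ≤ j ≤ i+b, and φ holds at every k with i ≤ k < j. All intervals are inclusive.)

True

Need some j in [2,5] with (¬z U[0,1] (x → ¬z)), and (x → ¬y) at every k in [0,j-1].
  j=2: (¬z U[0,1] (x → ¬z)) holds; (x → ¬y) holds at every k in [0,1] → satisfied.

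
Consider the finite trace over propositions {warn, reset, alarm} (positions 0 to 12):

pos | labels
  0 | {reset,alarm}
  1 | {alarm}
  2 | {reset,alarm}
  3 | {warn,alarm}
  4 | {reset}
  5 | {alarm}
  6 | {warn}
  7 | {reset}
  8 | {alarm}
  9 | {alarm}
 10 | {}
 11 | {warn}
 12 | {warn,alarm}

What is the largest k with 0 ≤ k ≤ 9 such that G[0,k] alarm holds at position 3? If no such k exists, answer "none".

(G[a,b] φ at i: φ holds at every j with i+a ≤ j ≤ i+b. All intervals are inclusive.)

0

alarm must hold from j=3 onward; find where it first fails.
  j=3: holds
  j=4: fails
Holds on [3,3], so largest k = 0.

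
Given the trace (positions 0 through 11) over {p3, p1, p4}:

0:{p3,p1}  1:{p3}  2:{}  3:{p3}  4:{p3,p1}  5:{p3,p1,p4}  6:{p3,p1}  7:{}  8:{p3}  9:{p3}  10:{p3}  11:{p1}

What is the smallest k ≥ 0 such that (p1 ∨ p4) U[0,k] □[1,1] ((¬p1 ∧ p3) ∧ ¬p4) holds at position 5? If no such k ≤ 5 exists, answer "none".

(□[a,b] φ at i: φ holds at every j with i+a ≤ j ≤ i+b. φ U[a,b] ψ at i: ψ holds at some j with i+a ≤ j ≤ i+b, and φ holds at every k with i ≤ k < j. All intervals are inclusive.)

Need earliest j ≥ 5 with □[1,1] ((¬p1 ∧ p3) ∧ ¬p4), and (p1 ∨ p4) at every k in [5,j-1].
  j=5: rhs fails.
  j=6: rhs fails.
  j=7: rhs holds; lhs holds on [5,6]. k = 2.

2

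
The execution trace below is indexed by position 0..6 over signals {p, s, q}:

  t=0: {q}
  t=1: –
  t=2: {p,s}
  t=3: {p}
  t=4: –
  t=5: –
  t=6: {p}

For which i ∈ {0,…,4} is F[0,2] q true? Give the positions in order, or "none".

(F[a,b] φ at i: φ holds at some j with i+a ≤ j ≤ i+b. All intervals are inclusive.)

Evaluate at each i in [0,4]:
  i=0: ✓ (witness j=0)
  i=1: ✗ (none in [1,3])
  i=2: ✗ (none in [2,4])
  i=3: ✗ (none in [3,5])
  i=4: ✗ (none in [4,6])

0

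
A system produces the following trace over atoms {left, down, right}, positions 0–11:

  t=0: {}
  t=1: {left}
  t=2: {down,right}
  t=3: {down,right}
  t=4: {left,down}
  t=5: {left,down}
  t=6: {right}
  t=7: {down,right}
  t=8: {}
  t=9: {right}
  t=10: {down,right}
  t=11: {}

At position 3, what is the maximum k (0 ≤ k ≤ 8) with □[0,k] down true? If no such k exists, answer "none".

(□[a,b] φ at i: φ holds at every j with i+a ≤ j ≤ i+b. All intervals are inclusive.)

2

down must hold from j=3 onward; find where it first fails.
  j=3: holds
  j=4: holds
  j=5: holds
  j=6: fails
Holds on [3,5], so largest k = 2.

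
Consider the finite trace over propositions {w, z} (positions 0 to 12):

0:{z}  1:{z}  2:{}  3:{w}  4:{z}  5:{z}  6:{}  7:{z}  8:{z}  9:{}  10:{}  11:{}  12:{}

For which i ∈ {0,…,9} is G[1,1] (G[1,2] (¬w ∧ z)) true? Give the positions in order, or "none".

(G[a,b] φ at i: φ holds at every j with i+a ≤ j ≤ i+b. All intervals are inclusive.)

Evaluate at each i in [0,9]:
  i=0: ✗ (fails at j=1)
  i=1: ✗ (fails at j=2)
  i=2: ✓ (all of [3,3])
  i=3: ✗ (fails at j=4)
  i=4: ✗ (fails at j=5)
  i=5: ✓ (all of [6,6])
  i=6: ✗ (fails at j=7)
  i=7: ✗ (fails at j=8)
  i=8: ✗ (fails at j=9)
  i=9: ✗ (fails at j=10)

2, 5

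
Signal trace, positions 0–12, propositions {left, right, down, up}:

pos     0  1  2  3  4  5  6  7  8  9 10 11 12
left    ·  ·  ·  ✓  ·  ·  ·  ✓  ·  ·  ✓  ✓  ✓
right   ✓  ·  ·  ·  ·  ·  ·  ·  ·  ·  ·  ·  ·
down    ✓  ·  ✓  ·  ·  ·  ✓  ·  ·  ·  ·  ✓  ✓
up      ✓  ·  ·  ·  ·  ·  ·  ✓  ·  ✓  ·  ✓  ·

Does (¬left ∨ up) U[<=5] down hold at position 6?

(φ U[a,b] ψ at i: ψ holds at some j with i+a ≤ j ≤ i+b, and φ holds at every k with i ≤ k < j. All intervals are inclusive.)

Yes

Need some j in [6,11] with down, and (¬left ∨ up) at every k in [6,j-1].
  j=6: down holds; no prefix to check → satisfied.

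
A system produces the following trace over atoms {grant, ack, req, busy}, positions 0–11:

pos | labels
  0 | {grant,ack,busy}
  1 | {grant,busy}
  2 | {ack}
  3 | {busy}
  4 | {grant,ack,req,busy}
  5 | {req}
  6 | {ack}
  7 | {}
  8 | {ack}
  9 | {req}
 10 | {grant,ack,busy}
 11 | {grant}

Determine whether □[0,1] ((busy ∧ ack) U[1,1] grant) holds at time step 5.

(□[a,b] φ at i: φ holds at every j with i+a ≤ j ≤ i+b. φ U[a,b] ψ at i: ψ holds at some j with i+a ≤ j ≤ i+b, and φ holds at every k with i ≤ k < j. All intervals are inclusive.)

Check ((busy ∧ ack) U[1,1] grant) at every j in [5,6]:
  j=5: fails
  j=6: fails
Fails at j=5 → formula fails.

False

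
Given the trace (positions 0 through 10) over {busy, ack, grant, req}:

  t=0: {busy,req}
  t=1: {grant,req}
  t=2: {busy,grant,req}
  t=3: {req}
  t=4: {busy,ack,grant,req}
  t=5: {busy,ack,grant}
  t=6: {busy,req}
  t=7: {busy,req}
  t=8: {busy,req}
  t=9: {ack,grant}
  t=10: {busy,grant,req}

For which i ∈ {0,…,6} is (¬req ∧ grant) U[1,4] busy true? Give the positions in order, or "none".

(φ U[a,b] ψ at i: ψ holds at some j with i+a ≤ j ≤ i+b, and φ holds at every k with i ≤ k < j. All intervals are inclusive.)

Evaluate at each i in [0,6]:
  i=0: ✗ (lhs fails at k=0 before rhs at j=2)
  i=1: ✗ (lhs fails at k=1 before rhs at j=2)
  i=2: ✗ (lhs fails at k=2 before rhs at j=4)
  i=3: ✗ (lhs fails at k=3 before rhs at j=4)
  i=4: ✗ (lhs fails at k=4 before rhs at j=5)
  i=5: ✓ (rhs at j=6; lhs holds on [5,5])
  i=6: ✗ (lhs fails at k=6 before rhs at j=7)

5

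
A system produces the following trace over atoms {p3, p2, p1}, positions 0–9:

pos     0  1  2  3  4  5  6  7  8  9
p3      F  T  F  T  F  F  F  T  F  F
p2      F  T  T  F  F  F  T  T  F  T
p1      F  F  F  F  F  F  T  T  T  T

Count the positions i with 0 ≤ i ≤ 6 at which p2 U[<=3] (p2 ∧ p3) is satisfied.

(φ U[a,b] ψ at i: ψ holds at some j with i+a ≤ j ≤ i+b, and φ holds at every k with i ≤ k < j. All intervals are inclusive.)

2

Evaluate at each i in [0,6]:
  i=0: ✗ (lhs fails at k=0 before rhs at j=1)
  i=1: ✓ (rhs at j=1)
  i=2: ✗ (no rhs in [2,5])
  i=3: ✗ (no rhs in [3,6])
  i=4: ✗ (lhs fails at k=4 before rhs at j=7)
  i=5: ✗ (lhs fails at k=5 before rhs at j=7)
  i=6: ✓ (rhs at j=7; lhs holds on [6,6])
Positions where it holds: {1, 6} → 2.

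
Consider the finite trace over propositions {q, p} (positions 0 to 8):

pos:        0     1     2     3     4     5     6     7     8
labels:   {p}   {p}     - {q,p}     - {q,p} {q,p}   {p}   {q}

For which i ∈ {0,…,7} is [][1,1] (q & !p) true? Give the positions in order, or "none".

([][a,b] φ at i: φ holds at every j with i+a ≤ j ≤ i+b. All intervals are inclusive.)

Evaluate at each i in [0,7]:
  i=0: ✗ (fails at j=1)
  i=1: ✗ (fails at j=2)
  i=2: ✗ (fails at j=3)
  i=3: ✗ (fails at j=4)
  i=4: ✗ (fails at j=5)
  i=5: ✗ (fails at j=6)
  i=6: ✗ (fails at j=7)
  i=7: ✓ (all of [8,8])

7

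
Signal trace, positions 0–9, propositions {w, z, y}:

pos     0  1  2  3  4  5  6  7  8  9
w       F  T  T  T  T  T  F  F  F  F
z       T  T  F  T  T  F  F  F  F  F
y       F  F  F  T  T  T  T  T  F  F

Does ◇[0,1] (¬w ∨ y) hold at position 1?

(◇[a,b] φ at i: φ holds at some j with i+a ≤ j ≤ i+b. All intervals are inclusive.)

No

Check (¬w ∨ y) at each j in [1,2]:
  j=1: false
  j=2: false
No position in the window satisfies it → formula fails.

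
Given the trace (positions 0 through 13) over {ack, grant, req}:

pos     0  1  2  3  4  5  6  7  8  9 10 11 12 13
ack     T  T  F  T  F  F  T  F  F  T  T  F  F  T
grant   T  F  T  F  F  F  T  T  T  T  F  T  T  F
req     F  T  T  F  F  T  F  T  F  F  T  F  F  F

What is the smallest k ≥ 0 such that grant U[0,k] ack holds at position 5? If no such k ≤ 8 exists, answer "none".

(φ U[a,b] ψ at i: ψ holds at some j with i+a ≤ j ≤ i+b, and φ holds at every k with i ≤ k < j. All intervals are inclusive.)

none

Need earliest j ≥ 5 with ack, and grant at every k in [5,j-1].
  j=5: rhs fails.
  j=6: rhs holds but lhs fails at k=5.
  j=7: rhs fails.
  j=8: rhs fails.
  j=9: rhs holds but lhs fails at k=5.
  j=10: rhs holds but lhs fails at k=5.
  j=11: rhs fails.
  j=12: rhs fails.
  j=13: rhs holds but lhs fails at k=5.
No witness within the range → none.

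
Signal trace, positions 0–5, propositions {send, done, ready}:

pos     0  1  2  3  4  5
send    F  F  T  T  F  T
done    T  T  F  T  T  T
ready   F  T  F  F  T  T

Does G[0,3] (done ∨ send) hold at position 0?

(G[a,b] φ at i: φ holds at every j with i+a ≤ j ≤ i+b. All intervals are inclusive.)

Check (done ∨ send) at every j in [0,3]:
  j=0: true
  j=1: true
  j=2: true
  j=3: true
All positions satisfy it → formula holds.

True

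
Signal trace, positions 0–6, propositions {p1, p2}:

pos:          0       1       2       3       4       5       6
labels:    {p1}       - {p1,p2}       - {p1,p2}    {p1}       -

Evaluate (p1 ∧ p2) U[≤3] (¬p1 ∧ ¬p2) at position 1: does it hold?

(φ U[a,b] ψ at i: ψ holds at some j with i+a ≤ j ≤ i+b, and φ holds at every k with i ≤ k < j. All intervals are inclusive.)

Need some j in [1,4] with (¬p1 ∧ ¬p2), and (p1 ∧ p2) at every k in [1,j-1].
  j=1: (¬p1 ∧ ¬p2) holds; no prefix to check → satisfied.

Holds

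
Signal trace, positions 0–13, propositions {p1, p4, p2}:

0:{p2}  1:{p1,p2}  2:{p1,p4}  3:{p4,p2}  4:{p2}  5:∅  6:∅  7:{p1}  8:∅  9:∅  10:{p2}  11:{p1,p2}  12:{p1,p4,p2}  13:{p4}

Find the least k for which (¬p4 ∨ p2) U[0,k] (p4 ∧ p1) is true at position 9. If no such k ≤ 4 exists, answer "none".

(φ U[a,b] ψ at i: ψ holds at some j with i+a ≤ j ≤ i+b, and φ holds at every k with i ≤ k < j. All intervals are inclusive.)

Need earliest j ≥ 9 with (p4 ∧ p1), and (¬p4 ∨ p2) at every k in [9,j-1].
  j=9: rhs fails.
  j=10: rhs fails.
  j=11: rhs fails.
  j=12: rhs holds; lhs holds on [9,11]. k = 3.

3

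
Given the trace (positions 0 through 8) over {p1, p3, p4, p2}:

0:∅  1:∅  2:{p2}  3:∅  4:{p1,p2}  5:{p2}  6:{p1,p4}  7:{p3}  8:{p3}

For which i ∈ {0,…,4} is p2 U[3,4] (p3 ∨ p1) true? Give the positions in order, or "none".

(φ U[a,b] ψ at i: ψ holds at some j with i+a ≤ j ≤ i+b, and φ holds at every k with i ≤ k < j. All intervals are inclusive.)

none

Evaluate at each i in [0,4]:
  i=0: ✗ (lhs fails at k=0 before rhs at j=4)
  i=1: ✗ (lhs fails at k=1 before rhs at j=4)
  i=2: ✗ (lhs fails at k=3 before rhs at j=6)
  i=3: ✗ (lhs fails at k=3 before rhs at j=6)
  i=4: ✗ (lhs fails at k=6 before rhs at j=7)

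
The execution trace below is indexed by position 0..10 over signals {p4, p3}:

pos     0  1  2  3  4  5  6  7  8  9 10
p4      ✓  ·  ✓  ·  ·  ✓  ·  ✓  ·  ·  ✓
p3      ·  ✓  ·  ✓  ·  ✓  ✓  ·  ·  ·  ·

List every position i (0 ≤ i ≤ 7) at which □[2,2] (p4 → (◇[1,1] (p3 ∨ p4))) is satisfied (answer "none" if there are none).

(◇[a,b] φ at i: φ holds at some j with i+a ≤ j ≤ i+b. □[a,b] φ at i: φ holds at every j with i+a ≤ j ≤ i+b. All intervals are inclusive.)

Evaluate at each i in [0,7]:
  i=0: ✓ (all of [2,2])
  i=1: ✓ (all of [3,3])
  i=2: ✓ (all of [4,4])
  i=3: ✓ (all of [5,5])
  i=4: ✓ (all of [6,6])
  i=5: ✗ (fails at j=7)
  i=6: ✓ (all of [8,8])
  i=7: ✓ (all of [9,9])

0, 1, 2, 3, 4, 6, 7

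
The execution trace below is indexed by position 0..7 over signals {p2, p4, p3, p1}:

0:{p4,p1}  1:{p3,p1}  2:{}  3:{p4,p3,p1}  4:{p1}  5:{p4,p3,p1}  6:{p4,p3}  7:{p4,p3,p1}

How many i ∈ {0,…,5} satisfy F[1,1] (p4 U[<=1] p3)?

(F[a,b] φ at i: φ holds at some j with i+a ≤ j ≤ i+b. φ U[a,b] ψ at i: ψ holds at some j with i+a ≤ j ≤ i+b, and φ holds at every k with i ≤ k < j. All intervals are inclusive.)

Evaluate at each i in [0,5]:
  i=0: ✓ (witness j=1)
  i=1: ✗ (none in [2,2])
  i=2: ✓ (witness j=3)
  i=3: ✗ (none in [4,4])
  i=4: ✓ (witness j=5)
  i=5: ✓ (witness j=6)
Positions where it holds: {0, 2, 4, 5} → 4.

4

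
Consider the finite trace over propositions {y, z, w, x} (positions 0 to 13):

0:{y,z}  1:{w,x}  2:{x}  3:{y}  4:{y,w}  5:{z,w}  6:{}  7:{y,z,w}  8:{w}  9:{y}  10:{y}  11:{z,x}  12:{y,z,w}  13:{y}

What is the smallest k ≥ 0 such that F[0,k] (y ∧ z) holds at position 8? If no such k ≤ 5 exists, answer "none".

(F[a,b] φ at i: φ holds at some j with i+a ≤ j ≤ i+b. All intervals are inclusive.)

Scan j = 8,9,… for (y ∧ z):
  j=8: fails
  j=9: fails
  j=10: fails
  j=11: fails
  j=12: holds
First hit at j=12, so smallest k = 12-8 = 4.

4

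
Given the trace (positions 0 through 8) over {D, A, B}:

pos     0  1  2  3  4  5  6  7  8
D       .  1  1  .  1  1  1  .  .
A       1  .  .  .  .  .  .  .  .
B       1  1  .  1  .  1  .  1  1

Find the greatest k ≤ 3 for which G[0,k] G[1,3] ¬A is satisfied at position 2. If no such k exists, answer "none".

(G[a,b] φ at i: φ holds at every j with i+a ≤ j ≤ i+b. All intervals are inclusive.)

G[1,3] ¬A must hold from j=2 onward; find where it first fails.
  j=2: holds
  j=3: holds
  j=4: holds
  j=5: holds
Holds through j=5; largest k = 3.

3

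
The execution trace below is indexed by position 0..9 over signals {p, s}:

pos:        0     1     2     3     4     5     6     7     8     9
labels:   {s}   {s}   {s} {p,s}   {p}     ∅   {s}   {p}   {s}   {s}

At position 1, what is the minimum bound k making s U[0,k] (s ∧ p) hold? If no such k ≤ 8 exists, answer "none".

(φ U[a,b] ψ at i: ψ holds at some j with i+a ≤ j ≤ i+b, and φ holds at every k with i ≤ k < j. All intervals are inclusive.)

Need earliest j ≥ 1 with (s ∧ p), and s at every k in [1,j-1].
  j=1: rhs fails.
  j=2: rhs fails.
  j=3: rhs holds; lhs holds on [1,2]. k = 2.

2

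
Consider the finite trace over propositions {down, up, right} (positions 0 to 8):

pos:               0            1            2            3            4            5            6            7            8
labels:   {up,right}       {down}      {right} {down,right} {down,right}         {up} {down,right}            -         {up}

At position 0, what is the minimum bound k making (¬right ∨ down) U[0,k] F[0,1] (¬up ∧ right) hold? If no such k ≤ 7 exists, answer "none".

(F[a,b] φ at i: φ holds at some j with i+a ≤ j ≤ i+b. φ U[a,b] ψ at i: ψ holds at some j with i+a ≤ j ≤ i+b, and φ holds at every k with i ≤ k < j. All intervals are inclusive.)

Need earliest j ≥ 0 with F[0,1] (¬up ∧ right), and (¬right ∨ down) at every k in [0,j-1].
  j=0: rhs fails.
  j=1: rhs holds but lhs fails at k=0.
  j=2: rhs holds but lhs fails at k=0.
  j=3: rhs holds but lhs fails at k=0.
  j=4: rhs holds but lhs fails at k=0.
  j=5: rhs holds but lhs fails at k=0.
  j=6: rhs holds but lhs fails at k=0.
  j=7: rhs fails.
No witness within the range → none.

none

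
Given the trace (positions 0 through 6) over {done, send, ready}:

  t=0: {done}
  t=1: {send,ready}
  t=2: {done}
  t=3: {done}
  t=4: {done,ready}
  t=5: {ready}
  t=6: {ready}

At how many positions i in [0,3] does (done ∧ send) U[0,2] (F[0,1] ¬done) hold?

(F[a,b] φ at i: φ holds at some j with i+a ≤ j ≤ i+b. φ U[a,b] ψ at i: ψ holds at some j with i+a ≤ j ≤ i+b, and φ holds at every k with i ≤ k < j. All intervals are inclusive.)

Evaluate at each i in [0,3]:
  i=0: ✓ (rhs at j=0)
  i=1: ✓ (rhs at j=1)
  i=2: ✗ (lhs fails at k=2 before rhs at j=4)
  i=3: ✗ (lhs fails at k=3 before rhs at j=4)
Positions where it holds: {0, 1} → 2.

2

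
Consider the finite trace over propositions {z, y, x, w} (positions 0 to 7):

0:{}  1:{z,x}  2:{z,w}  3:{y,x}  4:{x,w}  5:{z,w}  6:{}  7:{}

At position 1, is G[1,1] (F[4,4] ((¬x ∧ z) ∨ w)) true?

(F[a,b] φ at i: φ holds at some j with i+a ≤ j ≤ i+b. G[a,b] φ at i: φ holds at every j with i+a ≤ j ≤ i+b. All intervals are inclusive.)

False

Check F[4,4] ((¬x ∧ z) ∨ w) at every j in [2,2]:
  j=2: fails (none in [6,6])
Fails at j=2 → formula fails.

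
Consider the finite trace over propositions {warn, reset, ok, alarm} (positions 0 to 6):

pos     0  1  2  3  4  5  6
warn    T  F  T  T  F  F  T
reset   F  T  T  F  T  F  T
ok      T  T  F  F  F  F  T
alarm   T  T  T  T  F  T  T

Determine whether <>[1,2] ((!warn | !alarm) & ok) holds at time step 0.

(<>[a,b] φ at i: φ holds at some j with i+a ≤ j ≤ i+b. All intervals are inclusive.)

Check ((!warn | !alarm) & ok) at each j in [1,2]:
  j=1: true
  j=2: false
Found at j=1 → formula holds.

Yes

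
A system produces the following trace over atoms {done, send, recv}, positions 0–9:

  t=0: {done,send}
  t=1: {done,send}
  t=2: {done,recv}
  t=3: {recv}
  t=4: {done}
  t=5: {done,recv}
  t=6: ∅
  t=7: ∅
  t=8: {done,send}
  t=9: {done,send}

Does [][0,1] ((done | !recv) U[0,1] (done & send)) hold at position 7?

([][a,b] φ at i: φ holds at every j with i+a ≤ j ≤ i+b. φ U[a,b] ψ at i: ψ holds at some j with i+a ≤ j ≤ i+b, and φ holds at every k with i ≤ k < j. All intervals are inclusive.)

True

Check ((done | !recv) U[0,1] (done & send)) at every j in [7,8]:
  j=7: holds
  j=8: holds
All positions satisfy it → formula holds.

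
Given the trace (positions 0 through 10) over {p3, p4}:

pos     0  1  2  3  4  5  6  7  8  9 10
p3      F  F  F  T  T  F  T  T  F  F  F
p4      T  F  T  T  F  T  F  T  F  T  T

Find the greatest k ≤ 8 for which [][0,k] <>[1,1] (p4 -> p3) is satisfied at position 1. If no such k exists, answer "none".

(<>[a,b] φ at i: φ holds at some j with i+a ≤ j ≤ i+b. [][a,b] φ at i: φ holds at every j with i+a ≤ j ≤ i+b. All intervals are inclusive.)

<>[1,1] (p4 -> p3) must hold from j=1 onward; find where it first fails.
  j=1: fails → no k works.

none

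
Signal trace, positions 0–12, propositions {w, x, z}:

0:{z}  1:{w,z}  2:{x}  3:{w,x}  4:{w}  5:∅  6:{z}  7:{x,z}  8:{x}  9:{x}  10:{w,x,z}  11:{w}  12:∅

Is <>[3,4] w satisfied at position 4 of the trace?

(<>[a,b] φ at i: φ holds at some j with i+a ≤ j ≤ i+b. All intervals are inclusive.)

Check w at each j in [7,8]:
  j=7: false
  j=8: false
No position in the window satisfies it → formula fails.

Does not hold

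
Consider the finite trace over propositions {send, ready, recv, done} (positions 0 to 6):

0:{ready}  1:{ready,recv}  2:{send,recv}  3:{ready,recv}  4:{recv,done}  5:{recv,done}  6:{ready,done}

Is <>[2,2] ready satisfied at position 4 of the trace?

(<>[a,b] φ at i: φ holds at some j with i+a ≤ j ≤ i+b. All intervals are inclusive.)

Check ready at each j in [6,6]:
  j=6: true
Found at j=6 → formula holds.

Holds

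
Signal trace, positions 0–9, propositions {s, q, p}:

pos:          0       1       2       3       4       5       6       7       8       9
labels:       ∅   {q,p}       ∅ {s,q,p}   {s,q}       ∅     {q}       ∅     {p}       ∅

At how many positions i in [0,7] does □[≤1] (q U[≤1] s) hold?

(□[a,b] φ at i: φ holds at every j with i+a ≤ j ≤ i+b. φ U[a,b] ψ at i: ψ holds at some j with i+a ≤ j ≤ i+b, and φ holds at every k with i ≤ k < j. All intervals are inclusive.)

Evaluate at each i in [0,7]:
  i=0: ✗ (fails at j=0)
  i=1: ✗ (fails at j=1)
  i=2: ✗ (fails at j=2)
  i=3: ✓ (all of [3,4])
  i=4: ✗ (fails at j=5)
  i=5: ✗ (fails at j=5)
  i=6: ✗ (fails at j=6)
  i=7: ✗ (fails at j=7)
Positions where it holds: {3} → 1.

1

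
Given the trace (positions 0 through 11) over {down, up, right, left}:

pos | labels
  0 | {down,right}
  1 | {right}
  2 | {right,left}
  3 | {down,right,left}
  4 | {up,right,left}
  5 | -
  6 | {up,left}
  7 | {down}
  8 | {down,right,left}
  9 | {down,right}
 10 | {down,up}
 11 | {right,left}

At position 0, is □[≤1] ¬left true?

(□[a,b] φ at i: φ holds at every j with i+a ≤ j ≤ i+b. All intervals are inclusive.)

Check ¬left at every j in [0,1]:
  j=0: true
  j=1: true
All positions satisfy it → formula holds.

True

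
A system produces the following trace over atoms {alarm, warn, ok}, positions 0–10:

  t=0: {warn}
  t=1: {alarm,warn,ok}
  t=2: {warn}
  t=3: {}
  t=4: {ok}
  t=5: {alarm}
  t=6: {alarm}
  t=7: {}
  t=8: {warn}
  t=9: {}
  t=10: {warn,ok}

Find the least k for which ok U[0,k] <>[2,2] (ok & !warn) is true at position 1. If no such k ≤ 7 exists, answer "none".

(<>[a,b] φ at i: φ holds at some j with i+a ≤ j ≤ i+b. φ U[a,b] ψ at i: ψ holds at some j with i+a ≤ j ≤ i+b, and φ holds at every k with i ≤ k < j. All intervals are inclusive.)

Need earliest j ≥ 1 with <>[2,2] (ok & !warn), and ok at every k in [1,j-1].
  j=1: rhs fails.
  j=2: rhs holds; lhs holds on [1,1]. k = 1.

1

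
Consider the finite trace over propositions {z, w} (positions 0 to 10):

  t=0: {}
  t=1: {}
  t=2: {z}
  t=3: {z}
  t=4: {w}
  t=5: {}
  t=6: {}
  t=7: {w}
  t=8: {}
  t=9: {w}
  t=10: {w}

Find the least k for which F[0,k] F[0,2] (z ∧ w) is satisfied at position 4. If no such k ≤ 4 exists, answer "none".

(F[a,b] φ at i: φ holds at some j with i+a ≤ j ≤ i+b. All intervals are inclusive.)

Scan j = 4,5,… for F[0,2] (z ∧ w):
  j=4: fails
  j=5: fails
  j=6: fails
  j=7: fails
  j=8: fails
No j in [4,8] satisfies it → none.

none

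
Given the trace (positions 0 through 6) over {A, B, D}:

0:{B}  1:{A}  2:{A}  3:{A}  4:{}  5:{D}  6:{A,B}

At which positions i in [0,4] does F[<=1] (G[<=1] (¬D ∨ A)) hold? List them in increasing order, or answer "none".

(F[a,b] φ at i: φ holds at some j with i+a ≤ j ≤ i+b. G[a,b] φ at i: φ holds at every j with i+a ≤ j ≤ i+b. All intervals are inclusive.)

0, 1, 2, 3

Evaluate at each i in [0,4]:
  i=0: ✓ (witness j=0)
  i=1: ✓ (witness j=1)
  i=2: ✓ (witness j=2)
  i=3: ✓ (witness j=3)
  i=4: ✗ (none in [4,5])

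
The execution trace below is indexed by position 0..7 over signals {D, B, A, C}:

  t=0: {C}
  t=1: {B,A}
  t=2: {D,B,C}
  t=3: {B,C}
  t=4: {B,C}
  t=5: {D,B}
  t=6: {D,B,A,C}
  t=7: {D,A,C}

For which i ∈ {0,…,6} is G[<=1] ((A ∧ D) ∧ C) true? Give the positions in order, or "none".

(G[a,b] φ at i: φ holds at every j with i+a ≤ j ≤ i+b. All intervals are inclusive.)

Evaluate at each i in [0,6]:
  i=0: ✗ (fails at j=0)
  i=1: ✗ (fails at j=1)
  i=2: ✗ (fails at j=2)
  i=3: ✗ (fails at j=3)
  i=4: ✗ (fails at j=4)
  i=5: ✗ (fails at j=5)
  i=6: ✓ (all of [6,7])

6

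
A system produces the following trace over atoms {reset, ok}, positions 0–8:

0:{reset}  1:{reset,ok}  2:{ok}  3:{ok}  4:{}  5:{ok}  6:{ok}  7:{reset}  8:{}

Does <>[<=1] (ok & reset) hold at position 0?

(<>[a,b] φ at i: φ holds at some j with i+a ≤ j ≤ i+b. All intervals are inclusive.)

True

Check (ok & reset) at each j in [0,1]:
  j=0: false
  j=1: true
Found at j=1 → formula holds.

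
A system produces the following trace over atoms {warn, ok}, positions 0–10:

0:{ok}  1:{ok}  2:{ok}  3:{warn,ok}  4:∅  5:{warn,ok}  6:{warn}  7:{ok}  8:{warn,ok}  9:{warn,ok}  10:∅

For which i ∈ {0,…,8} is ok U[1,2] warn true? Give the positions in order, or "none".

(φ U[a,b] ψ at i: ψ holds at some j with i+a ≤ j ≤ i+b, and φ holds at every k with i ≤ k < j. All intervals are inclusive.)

1, 2, 5, 7, 8

Evaluate at each i in [0,8]:
  i=0: ✗ (no rhs in [1,2])
  i=1: ✓ (rhs at j=3; lhs holds on [1,2])
  i=2: ✓ (rhs at j=3; lhs holds on [2,2])
  i=3: ✗ (lhs fails at k=4 before rhs at j=5)
  i=4: ✗ (lhs fails at k=4 before rhs at j=5)
  i=5: ✓ (rhs at j=6; lhs holds on [5,5])
  i=6: ✗ (lhs fails at k=6 before rhs at j=8)
  i=7: ✓ (rhs at j=8; lhs holds on [7,7])
  i=8: ✓ (rhs at j=9; lhs holds on [8,8])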